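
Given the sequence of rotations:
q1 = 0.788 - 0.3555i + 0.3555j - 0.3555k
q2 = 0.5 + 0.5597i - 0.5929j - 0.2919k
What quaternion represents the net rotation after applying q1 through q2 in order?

q2 · q1 = 0.7 + 0.5778i + 0.0133j - 0.4196k
0.7 + 0.5778i + 0.0133j - 0.4196k


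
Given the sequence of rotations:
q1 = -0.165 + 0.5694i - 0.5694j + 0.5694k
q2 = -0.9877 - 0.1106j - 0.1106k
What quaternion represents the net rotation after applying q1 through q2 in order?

q2 · q1 = 0.163 - 0.6883i + 0.5177j - 0.4812k
0.163 - 0.6883i + 0.5177j - 0.4812k


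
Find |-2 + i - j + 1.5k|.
2.872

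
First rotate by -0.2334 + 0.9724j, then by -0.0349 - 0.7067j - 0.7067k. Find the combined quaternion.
0.6953 + 0.6872i + 0.131j + 0.1649k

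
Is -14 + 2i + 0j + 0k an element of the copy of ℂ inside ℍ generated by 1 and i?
Yes. The quaternion -14 + 2i has j- and k-coefficients y = z = 0, so it lies in the complex subalgebra spanned by 1 and i.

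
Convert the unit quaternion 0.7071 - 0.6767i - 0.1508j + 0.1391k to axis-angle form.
axis = (-0.957, -0.2133, 0.1967), θ = π/2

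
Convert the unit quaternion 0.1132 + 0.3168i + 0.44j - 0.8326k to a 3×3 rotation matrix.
[[-0.7736, 0.4673, -0.4279], [0.0903, -0.5872, -0.8044], [-0.6272, -0.661, 0.4121]]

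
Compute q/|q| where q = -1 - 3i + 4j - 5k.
-0.14 - 0.4201i + 0.5601j - 0.7001k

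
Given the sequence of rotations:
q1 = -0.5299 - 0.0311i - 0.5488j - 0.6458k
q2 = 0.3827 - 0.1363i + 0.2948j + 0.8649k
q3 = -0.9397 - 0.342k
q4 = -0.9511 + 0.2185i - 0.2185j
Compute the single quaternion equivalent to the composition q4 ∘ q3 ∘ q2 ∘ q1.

q2 · q1 = 0.5133 + 0.3446i - 0.4812j - 0.6215k
q3 · q2 · q1 = -0.6949 - 0.4884i + 0.3343j + 0.4085k
q4 · q3 · q2 · q1 = 0.8407 + 0.2234i - 0.2554j - 0.4222k
0.8407 + 0.2234i - 0.2554j - 0.4222k


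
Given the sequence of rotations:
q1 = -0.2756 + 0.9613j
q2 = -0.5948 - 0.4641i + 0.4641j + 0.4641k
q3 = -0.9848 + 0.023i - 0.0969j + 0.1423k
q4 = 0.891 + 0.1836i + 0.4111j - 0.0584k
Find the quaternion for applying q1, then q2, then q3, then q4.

q2 · q1 = -0.2822 - 0.3182i - 0.6997j - 0.574k
q3 · q2 · q1 = 0.2991 + 0.4621i + 0.6843j + 0.4782k
q4 · q3 · q2 · q1 = -0.0717 + 0.7032i + 0.6179j + 0.3443k
-0.0717 + 0.7032i + 0.6179j + 0.3443k


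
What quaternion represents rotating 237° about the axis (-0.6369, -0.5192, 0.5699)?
-0.4772 - 0.5597i - 0.4563j + 0.5008k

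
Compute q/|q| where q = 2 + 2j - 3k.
0.4851 + 0.4851j - 0.7276k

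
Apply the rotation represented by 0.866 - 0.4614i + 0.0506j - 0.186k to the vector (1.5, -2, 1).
(1.097, -0.783, 2.331)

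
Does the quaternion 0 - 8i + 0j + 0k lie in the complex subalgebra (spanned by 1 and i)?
Yes. The quaternion -8i has j- and k-coefficients y = z = 0, so it lies in the complex subalgebra spanned by 1 and i.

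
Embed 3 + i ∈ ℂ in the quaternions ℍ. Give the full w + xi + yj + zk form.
3 + i + 0j + 0k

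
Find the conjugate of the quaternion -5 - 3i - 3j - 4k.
-5 + 3i + 3j + 4k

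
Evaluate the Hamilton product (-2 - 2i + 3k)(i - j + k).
-1 + i + 7j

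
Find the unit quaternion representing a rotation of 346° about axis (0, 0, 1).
-0.9925 + 0.1219k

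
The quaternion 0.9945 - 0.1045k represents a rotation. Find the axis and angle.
axis = (0, 0, -1), θ = 12°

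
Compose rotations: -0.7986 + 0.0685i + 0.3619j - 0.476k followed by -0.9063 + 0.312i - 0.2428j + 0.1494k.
0.8614 - 0.2497i + 0.0247j + 0.4416k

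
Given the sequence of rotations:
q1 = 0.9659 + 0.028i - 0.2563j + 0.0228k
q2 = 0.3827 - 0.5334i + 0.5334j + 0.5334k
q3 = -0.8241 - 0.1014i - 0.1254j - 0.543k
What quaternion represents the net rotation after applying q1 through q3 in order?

q2 · q1 = 0.5091 - 0.3556i + 0.4442j + 0.6457k
q3 · q2 · q1 = -0.0493 + 0.4017i - 0.1713j - 0.8982k
-0.0493 + 0.4017i - 0.1713j - 0.8982k


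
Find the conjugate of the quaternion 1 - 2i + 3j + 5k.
1 + 2i - 3j - 5k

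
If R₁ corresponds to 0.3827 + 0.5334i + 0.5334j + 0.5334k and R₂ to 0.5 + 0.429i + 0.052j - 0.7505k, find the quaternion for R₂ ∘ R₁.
0.3351 + 0.8589i - 0.3425j + 0.1806k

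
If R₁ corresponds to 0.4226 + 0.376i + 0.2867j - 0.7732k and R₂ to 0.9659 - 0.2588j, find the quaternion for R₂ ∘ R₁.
0.4824 + 0.5633i + 0.1676j - 0.6495k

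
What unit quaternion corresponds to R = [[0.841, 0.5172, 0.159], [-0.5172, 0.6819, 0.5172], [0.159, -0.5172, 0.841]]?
0.917 - 0.282i - 0.282k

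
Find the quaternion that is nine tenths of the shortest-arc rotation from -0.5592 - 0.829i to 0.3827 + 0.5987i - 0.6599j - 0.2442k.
-0.4134 - 0.6416i + 0.6059j + 0.2242k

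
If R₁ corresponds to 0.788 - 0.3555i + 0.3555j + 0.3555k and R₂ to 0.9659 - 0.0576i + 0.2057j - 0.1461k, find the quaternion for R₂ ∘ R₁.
0.7195 - 0.2637i + 0.5779j + 0.2809k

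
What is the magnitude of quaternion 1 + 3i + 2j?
√14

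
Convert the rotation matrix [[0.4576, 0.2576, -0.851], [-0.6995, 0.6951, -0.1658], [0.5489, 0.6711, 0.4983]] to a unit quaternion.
0.8141 + 0.257i - 0.4299j - 0.2939k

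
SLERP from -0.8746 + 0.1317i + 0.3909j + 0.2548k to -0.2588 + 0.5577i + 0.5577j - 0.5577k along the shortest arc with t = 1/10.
-0.8596 + 0.1956i + 0.4406j + 0.1696k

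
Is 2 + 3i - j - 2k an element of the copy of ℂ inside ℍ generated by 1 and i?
No. The quaternion 2 + 3i - j - 2k has j-coefficient y = -1 and k-coefficient z = -2, not both zero, so it does not lie in the complex subalgebra spanned by 1 and i.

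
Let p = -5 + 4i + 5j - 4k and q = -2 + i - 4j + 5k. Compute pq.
46 - 4i - 14j - 38k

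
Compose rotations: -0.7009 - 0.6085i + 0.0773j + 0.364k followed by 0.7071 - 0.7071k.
-0.2382 - 0.3756i + 0.4849j + 0.753k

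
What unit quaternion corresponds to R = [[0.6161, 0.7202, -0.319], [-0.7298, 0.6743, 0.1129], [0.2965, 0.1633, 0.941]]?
0.8988 + 0.014i - 0.1712j - 0.4033k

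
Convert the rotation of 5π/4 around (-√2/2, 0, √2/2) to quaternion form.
-0.3827 - 0.6533i + 0.6533k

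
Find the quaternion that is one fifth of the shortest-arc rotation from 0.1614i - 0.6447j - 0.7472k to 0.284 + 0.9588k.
-0.0626 + 0.134i - 0.5352j - 0.8317k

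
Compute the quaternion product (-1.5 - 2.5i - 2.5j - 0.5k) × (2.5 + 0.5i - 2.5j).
-8.75 - 8.25i - 2.75j + 6.25k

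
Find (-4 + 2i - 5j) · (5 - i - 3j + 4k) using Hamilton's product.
-33 - 6i - 21j - 27k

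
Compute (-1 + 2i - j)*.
-1 - 2i + j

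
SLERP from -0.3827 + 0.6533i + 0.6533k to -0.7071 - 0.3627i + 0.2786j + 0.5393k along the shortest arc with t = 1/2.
-0.6546 + 0.1745i + 0.1673j + 0.7163k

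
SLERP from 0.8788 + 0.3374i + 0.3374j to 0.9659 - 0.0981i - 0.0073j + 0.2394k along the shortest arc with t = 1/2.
0.9687 + 0.1257i + 0.1733j + 0.1257k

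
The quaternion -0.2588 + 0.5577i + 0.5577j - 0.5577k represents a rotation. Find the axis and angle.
axis = (√3/3, √3/3, -√3/3), θ = 7π/6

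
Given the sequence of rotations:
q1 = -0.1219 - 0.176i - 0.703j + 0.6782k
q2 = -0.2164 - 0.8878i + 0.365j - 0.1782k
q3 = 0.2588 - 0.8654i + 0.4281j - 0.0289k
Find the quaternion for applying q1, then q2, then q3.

q2 · q1 = 0.2476 + 0.2686i + 0.7411j + 0.5633k
q3 · q2 · q1 = -0.0045 + 0.1178i + 0.7775j - 0.6177k
-0.0045 + 0.1178i + 0.7775j - 0.6177k


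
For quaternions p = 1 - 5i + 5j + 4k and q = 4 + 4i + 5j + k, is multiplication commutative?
No: pq = -5 - 31i + 46j - 28k ≠ -5 - i + 4j + 62k = qp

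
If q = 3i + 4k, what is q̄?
-3i - 4k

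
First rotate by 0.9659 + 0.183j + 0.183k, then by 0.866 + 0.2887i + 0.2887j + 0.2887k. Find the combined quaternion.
0.7308 + 0.2789i + 0.3845j + 0.4902k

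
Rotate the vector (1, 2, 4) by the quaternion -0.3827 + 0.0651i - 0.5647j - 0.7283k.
(-0.611, 3.835, 2.433)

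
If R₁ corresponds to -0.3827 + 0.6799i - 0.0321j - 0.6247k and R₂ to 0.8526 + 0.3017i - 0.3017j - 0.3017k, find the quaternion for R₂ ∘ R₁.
-0.7296 + 0.643i + 0.0714j - 0.2217k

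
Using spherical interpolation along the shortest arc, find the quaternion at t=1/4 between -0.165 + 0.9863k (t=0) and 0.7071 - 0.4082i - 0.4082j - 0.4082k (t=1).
-0.3439 + 0.121i + 0.121j + 0.9233k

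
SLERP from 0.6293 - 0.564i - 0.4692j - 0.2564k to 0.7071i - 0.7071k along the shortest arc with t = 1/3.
0.5054 - 0.7684i - 0.3769j + 0.1095k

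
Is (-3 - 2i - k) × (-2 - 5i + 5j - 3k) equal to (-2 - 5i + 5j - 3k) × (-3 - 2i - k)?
No: pq = -7 + 24i - 16j + k ≠ -7 + 14i - 14j + 21k = qp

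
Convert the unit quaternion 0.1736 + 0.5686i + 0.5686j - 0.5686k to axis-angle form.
axis = (√3/3, √3/3, -√3/3), θ = 160°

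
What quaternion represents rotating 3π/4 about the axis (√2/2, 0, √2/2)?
0.3827 + 0.6533i + 0.6533k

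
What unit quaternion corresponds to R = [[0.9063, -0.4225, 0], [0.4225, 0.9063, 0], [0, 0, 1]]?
0.9763 + 0.2164k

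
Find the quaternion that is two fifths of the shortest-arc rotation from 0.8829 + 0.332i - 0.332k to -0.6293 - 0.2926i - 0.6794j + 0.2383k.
0.8362 + 0.3387i + 0.2945j - 0.3152k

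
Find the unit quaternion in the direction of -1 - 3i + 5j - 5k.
-0.1291 - 0.3873i + 0.6455j - 0.6455k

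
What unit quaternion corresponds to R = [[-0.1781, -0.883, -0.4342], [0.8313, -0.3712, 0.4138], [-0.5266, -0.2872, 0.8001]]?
0.5592 - 0.3134i + 0.0413j + 0.7664k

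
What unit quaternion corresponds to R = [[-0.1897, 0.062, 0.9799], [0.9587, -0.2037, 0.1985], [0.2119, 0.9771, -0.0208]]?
0.3827 + 0.5086i + 0.5017j + 0.5858k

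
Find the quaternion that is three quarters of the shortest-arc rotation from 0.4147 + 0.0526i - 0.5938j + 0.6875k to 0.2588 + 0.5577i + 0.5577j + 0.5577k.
0.3696 + 0.5066i + 0.2839j + 0.7254k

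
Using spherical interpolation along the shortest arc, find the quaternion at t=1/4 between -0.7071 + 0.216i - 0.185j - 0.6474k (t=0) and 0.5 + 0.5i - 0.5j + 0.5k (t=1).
-0.7309 + 0.0263i - 0.0009j - 0.682k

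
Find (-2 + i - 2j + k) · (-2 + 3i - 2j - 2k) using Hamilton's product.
-1 - 2i + 13j + 6k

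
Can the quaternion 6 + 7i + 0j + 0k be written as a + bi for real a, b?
Yes. The quaternion 6 + 7i has j- and k-coefficients y = z = 0, so it lies in the complex subalgebra spanned by 1 and i.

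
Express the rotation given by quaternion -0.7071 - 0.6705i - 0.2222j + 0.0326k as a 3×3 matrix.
[[0.8991, 0.3441, 0.2705], [0.2519, 0.0987, -0.9627], [-0.358, 0.9337, 0.0021]]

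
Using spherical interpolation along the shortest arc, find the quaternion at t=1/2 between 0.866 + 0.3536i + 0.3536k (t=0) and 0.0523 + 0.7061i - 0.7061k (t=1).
0.6351 + 0.7329i - 0.2438k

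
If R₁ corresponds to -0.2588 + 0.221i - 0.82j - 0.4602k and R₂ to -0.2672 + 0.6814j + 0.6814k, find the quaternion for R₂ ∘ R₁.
0.9415 + 0.1861i + 0.1933j - 0.204k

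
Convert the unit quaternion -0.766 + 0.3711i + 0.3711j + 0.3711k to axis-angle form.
axis = (√3/3, √3/3, √3/3), θ = 280°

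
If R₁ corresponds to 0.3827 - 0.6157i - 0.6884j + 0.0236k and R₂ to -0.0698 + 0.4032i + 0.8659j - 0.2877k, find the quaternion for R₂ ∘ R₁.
0.8244 + 0.0197i + 0.5471j + 0.1438k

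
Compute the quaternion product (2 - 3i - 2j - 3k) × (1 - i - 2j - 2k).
-11 - 7i - 9j - 3k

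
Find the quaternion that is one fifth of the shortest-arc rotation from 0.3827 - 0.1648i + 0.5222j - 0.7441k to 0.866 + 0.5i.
0.577 - 0.0134i + 0.4691j - 0.6685k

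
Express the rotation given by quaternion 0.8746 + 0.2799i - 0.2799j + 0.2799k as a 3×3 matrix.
[[0.6866, -0.6463, -0.3329], [0.3329, 0.6866, -0.6463], [0.6463, 0.3329, 0.6866]]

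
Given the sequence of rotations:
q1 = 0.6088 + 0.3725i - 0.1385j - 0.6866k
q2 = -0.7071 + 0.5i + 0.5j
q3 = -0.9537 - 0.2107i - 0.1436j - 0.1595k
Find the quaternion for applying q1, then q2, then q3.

q2 · q1 = -0.5475 - 0.3023i + 0.7456j + 0.23k
q3 · q2 · q1 = 0.6022 + 0.4896i - 0.5358j - 0.3325k
0.6022 + 0.4896i - 0.5358j - 0.3325k


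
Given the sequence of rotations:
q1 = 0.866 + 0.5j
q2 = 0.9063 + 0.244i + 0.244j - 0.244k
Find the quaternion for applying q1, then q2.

q2 · q1 = 0.6629 + 0.3333i + 0.6645j - 0.0893k
0.6629 + 0.3333i + 0.6645j - 0.0893k


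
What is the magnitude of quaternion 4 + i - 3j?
√26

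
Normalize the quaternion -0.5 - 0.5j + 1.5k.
-0.3015 - 0.3015j + 0.9045k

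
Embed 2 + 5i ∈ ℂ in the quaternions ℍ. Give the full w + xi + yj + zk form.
2 + 5i + 0j + 0k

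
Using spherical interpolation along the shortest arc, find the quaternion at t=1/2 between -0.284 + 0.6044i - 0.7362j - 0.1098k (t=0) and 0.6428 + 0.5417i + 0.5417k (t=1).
0.2435 + 0.7779i - 0.4997j + 0.2931k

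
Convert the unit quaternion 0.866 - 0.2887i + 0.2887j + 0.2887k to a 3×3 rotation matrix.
[[0.6666, -0.6667, 0.3333], [0.3333, 0.6666, 0.6667], [-0.6667, -0.3333, 0.6666]]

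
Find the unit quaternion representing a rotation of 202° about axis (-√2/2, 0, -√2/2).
-0.1908 - 0.6941i - 0.6941k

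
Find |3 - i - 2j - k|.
√15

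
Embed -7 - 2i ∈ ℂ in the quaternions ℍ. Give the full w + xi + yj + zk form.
-7 - 2i + 0j + 0k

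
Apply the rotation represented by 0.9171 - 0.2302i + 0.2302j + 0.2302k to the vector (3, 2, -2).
(0.675, 1.468, -3.793)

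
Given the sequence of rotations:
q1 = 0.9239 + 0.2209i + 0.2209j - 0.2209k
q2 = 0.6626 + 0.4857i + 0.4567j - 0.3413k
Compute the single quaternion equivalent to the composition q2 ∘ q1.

q2 · q1 = 0.3286 + 0.5696i + 0.6002j - 0.4553k
0.3286 + 0.5696i + 0.6002j - 0.4553k


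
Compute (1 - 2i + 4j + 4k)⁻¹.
0.027 + 0.0541i - 0.1081j - 0.1081k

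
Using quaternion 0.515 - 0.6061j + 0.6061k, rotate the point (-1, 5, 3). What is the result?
(-4.525, -1.502, -3.502)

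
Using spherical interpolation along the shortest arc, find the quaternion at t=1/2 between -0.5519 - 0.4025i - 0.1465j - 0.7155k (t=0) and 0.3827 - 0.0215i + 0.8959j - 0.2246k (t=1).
-0.6102 - 0.2487i - 0.6805j - 0.3205k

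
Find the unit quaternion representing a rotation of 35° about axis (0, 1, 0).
0.9537 + 0.3007j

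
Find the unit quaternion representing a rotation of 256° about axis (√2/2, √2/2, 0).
-0.6157 + 0.5572i + 0.5572j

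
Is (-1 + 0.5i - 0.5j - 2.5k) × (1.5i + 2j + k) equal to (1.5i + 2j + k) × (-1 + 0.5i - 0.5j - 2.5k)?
No: pq = 2.75 + 3i - 6.25j + 0.75k ≠ 2.75 - 6i + 2.25j - 2.75k = qp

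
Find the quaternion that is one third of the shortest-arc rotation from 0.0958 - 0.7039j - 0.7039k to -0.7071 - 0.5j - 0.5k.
-0.1965 - 0.6933j - 0.6933k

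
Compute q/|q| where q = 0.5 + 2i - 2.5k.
0.1543 + 0.6172i - 0.7715k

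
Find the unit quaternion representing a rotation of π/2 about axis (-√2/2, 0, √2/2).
0.7071 - 0.5i + 0.5k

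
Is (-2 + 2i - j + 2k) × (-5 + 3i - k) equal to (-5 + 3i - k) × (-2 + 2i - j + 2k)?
No: pq = 6 - 15i + 13j - 5k ≠ 6 - 17i - 3j - 11k = qp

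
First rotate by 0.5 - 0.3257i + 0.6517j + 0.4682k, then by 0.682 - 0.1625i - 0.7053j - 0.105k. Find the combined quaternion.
0.7969 - 0.5652i + 0.2021j - 0.0688k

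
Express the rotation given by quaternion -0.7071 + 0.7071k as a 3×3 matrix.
[[0, 1, 0], [-1, 0, 0], [0, 0, 1]]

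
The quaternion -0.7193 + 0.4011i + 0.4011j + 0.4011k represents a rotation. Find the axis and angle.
axis = (√3/3, √3/3, √3/3), θ = 272°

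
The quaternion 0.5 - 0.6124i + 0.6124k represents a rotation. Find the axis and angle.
axis = (-√2/2, 0, √2/2), θ = 2π/3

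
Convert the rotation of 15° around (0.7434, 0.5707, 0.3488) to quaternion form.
0.9914 + 0.097i + 0.0745j + 0.0455k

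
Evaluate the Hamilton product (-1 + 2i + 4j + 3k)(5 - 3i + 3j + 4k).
-23 + 20i + 29k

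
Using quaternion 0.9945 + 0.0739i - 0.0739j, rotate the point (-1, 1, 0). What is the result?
(-1, 1, 0)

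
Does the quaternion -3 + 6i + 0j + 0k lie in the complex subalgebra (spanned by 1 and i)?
Yes. The quaternion -3 + 6i has j- and k-coefficients y = z = 0, so it lies in the complex subalgebra spanned by 1 and i.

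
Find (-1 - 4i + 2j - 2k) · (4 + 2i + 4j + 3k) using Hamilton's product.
2 - 4i + 12j - 31k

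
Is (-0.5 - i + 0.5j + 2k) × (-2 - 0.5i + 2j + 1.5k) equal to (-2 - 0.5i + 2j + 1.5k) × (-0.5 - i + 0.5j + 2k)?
No: pq = -3.5 - i - 1.5j - 6.5k ≠ -3.5 + 5.5i - 2.5j - 3k = qp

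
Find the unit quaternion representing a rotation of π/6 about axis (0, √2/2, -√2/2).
0.9659 + 0.183j - 0.183k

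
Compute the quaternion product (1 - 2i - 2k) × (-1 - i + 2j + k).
-1 + 5i + 6j - k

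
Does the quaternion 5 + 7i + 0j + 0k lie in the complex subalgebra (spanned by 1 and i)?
Yes. The quaternion 5 + 7i has j- and k-coefficients y = z = 0, so it lies in the complex subalgebra spanned by 1 and i.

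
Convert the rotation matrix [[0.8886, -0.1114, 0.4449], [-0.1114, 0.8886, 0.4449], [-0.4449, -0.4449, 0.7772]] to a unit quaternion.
0.9427 - 0.236i + 0.236j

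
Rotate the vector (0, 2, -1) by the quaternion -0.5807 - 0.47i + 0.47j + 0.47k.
(1.196, 0.337, 1.859)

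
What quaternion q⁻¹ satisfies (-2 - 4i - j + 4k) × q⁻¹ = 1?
-0.0541 + 0.1081i + 0.027j - 0.1081k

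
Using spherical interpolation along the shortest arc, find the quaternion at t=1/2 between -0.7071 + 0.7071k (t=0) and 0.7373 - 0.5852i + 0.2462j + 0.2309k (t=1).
-0.8764 + 0.3551i - 0.1494j + 0.2889k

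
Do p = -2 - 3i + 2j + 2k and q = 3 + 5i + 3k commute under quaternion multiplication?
No: pq = 3 - 13i + 25j - 10k ≠ 3 - 25i - 13j + 10k = qp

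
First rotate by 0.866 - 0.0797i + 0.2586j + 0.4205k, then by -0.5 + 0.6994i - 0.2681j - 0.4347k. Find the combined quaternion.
-0.1251 + 0.6452i - 0.6209j - 0.4272k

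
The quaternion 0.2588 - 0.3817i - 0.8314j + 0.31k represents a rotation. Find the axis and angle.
axis = (-0.3952, -0.8607, 0.3209), θ = 5π/6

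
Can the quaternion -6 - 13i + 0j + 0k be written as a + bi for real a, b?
Yes. The quaternion -6 - 13i has j- and k-coefficients y = z = 0, so it lies in the complex subalgebra spanned by 1 and i.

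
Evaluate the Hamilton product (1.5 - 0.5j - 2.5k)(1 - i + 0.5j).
1.75 - 0.25i + 2.75j - 3k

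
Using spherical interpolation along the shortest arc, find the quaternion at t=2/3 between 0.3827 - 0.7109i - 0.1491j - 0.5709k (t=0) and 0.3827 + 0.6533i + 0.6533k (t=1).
-0.1307 - 0.7253i - 0.0549j - 0.6737k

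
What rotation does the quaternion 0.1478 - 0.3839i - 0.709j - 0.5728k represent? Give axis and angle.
axis = (-0.3882, -0.7169, -0.5792), θ = 163°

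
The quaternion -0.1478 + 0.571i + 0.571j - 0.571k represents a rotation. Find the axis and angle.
axis = (√3/3, √3/3, -√3/3), θ = 197°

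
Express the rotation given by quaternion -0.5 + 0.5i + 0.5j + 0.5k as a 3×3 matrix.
[[0, 1, 0], [0, 0, 1], [1, 0, 0]]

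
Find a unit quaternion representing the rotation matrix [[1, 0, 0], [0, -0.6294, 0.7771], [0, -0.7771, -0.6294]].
-0.4305 + 0.9026i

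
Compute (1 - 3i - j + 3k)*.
1 + 3i + j - 3k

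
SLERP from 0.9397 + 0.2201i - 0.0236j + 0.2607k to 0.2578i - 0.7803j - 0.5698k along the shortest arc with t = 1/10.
0.9189 + 0.1767i + 0.0936j + 0.3402k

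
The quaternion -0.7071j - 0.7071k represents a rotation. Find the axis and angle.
axis = (0, -√2/2, -√2/2), θ = π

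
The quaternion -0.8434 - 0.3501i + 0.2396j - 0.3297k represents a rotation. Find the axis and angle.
axis = (-0.6516, 0.4459, -0.6136), θ = 295°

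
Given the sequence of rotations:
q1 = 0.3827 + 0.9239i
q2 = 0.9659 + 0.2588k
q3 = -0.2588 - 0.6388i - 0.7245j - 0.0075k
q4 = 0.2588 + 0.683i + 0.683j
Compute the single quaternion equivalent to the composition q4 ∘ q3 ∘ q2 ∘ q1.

q2 · q1 = 0.3696 + 0.8924i + 0.2391j + 0.099k
q3 · q2 · q1 = 0.6484 - 0.537i - 0.2731j + 0.4654k
q4 · q3 · q2 · q1 = 0.7211 + 0.6217i + 0.0543j + 0.3007k
0.7211 + 0.6217i + 0.0543j + 0.3007k


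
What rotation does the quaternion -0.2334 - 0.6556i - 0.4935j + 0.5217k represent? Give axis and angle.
axis = (-0.6742, -0.5075, 0.5365), θ = 207°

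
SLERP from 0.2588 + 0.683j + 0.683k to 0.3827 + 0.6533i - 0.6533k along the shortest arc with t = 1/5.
0.1298 - 0.1678i + 0.602j + 0.7698k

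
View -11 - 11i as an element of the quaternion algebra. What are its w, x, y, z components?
-11 - 11i + 0j + 0k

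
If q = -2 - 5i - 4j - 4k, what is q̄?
-2 + 5i + 4j + 4k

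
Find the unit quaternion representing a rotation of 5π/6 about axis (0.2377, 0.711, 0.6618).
0.2588 + 0.2296i + 0.6868j + 0.6392k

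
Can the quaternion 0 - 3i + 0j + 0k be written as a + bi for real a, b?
Yes. The quaternion -3i has j- and k-coefficients y = z = 0, so it lies in the complex subalgebra spanned by 1 and i.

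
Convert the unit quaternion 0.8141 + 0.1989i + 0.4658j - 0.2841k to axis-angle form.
axis = (0.3425, 0.8021, -0.4892), θ = 71°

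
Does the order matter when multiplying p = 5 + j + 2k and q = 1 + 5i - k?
Yes: pq = 7 + 24i + 11j - 8k ≠ 7 + 26i - 9j + 2k = qp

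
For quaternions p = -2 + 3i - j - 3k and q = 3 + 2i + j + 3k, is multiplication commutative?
No: pq = -2 + 5i - 20j - 10k ≠ -2 + 5i + 10j - 20k = qp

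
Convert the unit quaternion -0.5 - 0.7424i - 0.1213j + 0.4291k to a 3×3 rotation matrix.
[[0.6023, 0.6092, -0.5158], [-0.249, -0.4706, -0.8465], [-0.7584, 0.6383, -0.1317]]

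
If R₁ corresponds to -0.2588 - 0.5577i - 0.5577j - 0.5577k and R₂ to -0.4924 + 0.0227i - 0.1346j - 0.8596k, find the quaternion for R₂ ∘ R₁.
-0.4144 - 0.1356i + 0.8015j + 0.4093k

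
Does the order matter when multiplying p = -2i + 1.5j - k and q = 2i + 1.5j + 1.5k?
Yes: pq = 3.25 + 3.75i + j - 6k ≠ 3.25 - 3.75i - j + 6k = qp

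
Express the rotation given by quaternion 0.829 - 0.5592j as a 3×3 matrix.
[[0.3746, 0, -0.9272], [0, 1, 0], [0.9272, 0, 0.3746]]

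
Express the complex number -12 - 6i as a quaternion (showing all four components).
-12 - 6i + 0j + 0k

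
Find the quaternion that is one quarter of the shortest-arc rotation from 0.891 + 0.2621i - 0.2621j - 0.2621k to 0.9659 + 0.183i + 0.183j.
0.9351 + 0.2486i - 0.1529j - 0.2008k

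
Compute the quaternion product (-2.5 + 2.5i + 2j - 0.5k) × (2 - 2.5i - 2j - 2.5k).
4 + 5.25i + 16.5j + 5.25k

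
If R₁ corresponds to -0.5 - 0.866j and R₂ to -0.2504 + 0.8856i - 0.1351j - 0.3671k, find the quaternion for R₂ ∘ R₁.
0.0082 - 0.7607i + 0.2844j - 0.5834k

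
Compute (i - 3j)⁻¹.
-0.1i + 0.3j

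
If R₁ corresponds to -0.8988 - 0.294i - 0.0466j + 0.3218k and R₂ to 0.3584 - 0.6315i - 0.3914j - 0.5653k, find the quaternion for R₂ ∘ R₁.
-0.3441 + 0.3099i + 0.7045j + 0.5378k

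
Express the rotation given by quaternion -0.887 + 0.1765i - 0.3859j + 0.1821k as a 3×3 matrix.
[[0.6358, 0.1868, 0.7489], [-0.4593, 0.8714, 0.1726], [-0.6203, -0.4537, 0.6399]]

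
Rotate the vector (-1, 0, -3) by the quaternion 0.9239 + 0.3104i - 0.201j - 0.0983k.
(0.397, 1.909, -2.49)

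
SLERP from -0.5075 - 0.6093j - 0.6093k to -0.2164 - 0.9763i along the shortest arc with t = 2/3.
-0.419 - 0.8124i - 0.2868j - 0.2868k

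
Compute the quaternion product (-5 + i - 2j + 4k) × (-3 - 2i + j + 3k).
7 - 3i - 10j - 30k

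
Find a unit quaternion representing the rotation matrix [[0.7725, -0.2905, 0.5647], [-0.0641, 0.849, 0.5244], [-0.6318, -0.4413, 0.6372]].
0.9026 - 0.2675i + 0.3314j + 0.0627k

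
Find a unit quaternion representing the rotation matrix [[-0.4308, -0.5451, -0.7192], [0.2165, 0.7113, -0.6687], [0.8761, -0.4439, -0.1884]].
0.5225 + 0.1076i - 0.7633j + 0.3644k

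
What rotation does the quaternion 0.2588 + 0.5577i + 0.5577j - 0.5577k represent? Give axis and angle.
axis = (√3/3, √3/3, -√3/3), θ = 5π/6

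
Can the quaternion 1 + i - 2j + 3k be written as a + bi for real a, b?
No. The quaternion 1 + i - 2j + 3k has j-coefficient y = -2 and k-coefficient z = 3, not both zero, so it does not lie in the complex subalgebra spanned by 1 and i.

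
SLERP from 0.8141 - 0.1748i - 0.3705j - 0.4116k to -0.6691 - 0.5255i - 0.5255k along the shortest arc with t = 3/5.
0.9192 + 0.2963i - 0.1937j + 0.1725k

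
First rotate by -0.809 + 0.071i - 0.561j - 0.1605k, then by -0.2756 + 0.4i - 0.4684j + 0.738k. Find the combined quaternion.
0.0502 + 0.146i + 0.6501j - 0.744k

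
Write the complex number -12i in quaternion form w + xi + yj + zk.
0 - 12i + 0j + 0k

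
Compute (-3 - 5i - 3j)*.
-3 + 5i + 3j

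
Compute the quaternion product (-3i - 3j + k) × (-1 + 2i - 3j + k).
-4 + 3i + 8j + 14k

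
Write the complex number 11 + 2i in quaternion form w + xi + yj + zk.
11 + 2i + 0j + 0k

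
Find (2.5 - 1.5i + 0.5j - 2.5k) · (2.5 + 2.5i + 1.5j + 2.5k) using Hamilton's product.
15.5 + 7.5i + 2.5j - 3.5k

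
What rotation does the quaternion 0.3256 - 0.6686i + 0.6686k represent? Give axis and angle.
axis = (-√2/2, 0, √2/2), θ = 142°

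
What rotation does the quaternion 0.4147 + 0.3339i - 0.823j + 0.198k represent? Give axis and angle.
axis = (0.3669, -0.9044, 0.2176), θ = 131°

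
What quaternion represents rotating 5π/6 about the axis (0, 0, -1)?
0.2588 - 0.9659k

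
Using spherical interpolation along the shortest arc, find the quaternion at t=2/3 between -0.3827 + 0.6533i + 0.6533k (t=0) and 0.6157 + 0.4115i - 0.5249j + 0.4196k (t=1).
0.3175 + 0.6013i - 0.4104j + 0.6076k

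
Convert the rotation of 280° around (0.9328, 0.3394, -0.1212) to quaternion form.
-0.766 + 0.5996i + 0.2182j - 0.0779k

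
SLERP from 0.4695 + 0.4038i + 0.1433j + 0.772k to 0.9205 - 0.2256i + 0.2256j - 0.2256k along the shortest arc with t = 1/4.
0.7257 + 0.2754i + 0.2025j + 0.5971k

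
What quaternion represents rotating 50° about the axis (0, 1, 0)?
0.9063 + 0.4226j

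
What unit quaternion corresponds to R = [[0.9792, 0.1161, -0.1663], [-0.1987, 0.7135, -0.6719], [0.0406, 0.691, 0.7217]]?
0.9239 + 0.3688i - 0.056j - 0.0852k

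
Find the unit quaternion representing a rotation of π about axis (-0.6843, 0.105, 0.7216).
-0.6843i + 0.105j + 0.7216k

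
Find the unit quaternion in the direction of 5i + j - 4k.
0.7715i + 0.1543j - 0.6172k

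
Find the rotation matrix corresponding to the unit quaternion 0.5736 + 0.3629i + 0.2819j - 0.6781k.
[[-0.0786, 0.9825, -0.1688], [-0.5733, -0.183, -0.7986], [-0.8156, 0.034, 0.5777]]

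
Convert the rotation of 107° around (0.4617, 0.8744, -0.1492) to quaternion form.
0.5948 + 0.3711i + 0.7029j - 0.1199k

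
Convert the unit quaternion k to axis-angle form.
axis = (0, 0, 1), θ = π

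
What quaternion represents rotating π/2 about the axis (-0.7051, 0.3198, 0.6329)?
0.7071 - 0.4986i + 0.2261j + 0.4475k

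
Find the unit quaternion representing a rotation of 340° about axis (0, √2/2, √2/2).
-0.9848 + 0.1228j + 0.1228k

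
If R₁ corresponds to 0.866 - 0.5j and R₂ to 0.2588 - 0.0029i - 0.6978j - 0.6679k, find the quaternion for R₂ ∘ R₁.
-0.1248 - 0.3365i - 0.7337j - 0.577k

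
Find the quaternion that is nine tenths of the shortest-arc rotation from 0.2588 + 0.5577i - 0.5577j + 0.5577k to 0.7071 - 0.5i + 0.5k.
0.7185 - 0.4039i - 0.0784j + 0.5608k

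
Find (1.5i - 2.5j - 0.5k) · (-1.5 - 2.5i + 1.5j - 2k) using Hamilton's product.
6.5 + 3.5i + 8j - 3.25k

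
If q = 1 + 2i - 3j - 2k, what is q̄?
1 - 2i + 3j + 2k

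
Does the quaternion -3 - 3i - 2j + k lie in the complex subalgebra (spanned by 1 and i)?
No. The quaternion -3 - 3i - 2j + k has j-coefficient y = -2 and k-coefficient z = 1, not both zero, so it does not lie in the complex subalgebra spanned by 1 and i.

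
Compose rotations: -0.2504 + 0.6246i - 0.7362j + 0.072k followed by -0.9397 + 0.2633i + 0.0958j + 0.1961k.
0.1273 - 0.5016i + 0.7713j - 0.3704k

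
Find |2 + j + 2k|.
3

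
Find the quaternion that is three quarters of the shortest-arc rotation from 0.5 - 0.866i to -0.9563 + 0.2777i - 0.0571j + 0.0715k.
0.8872 - 0.4557i + 0.0448j - 0.0561k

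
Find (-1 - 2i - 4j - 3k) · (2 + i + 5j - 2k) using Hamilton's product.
14 + 18i - 20j - 10k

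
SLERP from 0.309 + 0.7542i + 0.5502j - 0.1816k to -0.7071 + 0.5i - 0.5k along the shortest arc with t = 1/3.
-0.065 + 0.8196i + 0.4376j - 0.3642k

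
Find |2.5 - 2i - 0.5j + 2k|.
3.808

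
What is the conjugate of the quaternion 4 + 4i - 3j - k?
4 - 4i + 3j + k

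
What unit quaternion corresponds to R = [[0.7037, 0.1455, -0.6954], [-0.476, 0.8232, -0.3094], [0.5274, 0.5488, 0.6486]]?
0.891 + 0.2408i - 0.3431j - 0.1744k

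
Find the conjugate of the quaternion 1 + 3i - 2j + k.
1 - 3i + 2j - k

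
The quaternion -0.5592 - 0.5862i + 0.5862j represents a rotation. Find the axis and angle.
axis = (-√2/2, √2/2, 0), θ = 248°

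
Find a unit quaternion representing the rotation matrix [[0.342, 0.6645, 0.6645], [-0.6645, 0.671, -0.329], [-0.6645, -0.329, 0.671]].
0.8191 + 0.4056j - 0.4056k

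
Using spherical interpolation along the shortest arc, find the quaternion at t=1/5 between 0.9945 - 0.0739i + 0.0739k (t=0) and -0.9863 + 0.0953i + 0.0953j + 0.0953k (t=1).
0.9959 - 0.0784i - 0.0192j + 0.0401k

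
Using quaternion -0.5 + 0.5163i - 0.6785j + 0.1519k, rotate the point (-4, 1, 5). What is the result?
(3.496, 5.382, -0.905)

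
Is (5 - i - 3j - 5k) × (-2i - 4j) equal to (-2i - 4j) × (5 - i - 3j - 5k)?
No: pq = -14 - 30i - 10j - 2k ≠ -14 + 10i - 30j + 2k = qp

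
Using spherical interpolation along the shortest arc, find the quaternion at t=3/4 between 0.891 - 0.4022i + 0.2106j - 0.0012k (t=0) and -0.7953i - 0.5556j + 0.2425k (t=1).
0.3049 - 0.8318i - 0.4129j + 0.2113k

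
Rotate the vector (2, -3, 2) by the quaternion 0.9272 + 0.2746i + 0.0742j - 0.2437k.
(0.27, -4.104, -0.286)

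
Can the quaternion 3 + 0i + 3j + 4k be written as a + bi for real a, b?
No. The quaternion 3 + 3j + 4k has j-coefficient y = 3 and k-coefficient z = 4, not both zero, so it does not lie in the complex subalgebra spanned by 1 and i.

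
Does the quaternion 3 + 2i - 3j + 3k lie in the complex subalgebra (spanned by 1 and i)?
No. The quaternion 3 + 2i - 3j + 3k has j-coefficient y = -3 and k-coefficient z = 3, not both zero, so it does not lie in the complex subalgebra spanned by 1 and i.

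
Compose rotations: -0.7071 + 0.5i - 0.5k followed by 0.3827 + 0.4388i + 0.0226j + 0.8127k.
-0.0837 - 0.1302i + 0.6098j - 0.7773k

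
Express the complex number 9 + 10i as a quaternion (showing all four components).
9 + 10i + 0j + 0k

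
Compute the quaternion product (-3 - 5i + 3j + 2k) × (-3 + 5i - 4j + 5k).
36 + 23i + 38j - 16k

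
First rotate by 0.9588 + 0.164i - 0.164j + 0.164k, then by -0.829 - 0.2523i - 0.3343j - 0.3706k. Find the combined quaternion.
-0.7475 - 0.4935i - 0.204j - 0.3951k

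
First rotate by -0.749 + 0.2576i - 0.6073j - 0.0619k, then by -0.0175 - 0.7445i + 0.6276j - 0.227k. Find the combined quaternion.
0.572 + 0.3764i - 0.564j + 0.4616k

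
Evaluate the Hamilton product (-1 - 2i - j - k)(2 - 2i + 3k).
-3 - 5i + 6j - 7k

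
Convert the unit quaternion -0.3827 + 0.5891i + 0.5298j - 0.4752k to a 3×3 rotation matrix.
[[-0.013, 0.2605, -0.9654], [0.9879, -0.1457, -0.0526], [-0.1544, -0.9544, -0.2555]]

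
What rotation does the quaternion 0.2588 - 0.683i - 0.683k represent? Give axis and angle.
axis = (-√2/2, 0, -√2/2), θ = 5π/6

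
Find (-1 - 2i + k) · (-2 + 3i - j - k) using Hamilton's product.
9 + 2i + 2j + k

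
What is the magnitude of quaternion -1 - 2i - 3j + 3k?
√23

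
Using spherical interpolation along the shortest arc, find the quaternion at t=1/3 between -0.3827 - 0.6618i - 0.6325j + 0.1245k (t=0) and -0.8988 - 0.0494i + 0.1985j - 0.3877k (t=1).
-0.7126 - 0.5562i - 0.4212j - 0.0737k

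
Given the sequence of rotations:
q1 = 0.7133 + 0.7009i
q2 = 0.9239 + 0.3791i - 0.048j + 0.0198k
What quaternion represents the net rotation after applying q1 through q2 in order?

q2 · q1 = 0.3933 + 0.918i - 0.0204j + 0.0478k
0.3933 + 0.918i - 0.0204j + 0.0478k


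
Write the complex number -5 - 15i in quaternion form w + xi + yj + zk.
-5 - 15i + 0j + 0k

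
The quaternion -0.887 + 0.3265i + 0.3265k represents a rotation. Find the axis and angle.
axis = (√2/2, 0, √2/2), θ = 305°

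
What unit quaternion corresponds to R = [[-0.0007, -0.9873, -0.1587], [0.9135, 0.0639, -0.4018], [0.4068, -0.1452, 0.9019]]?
0.7009 + 0.0915i - 0.2017j + 0.678k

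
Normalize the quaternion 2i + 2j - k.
0.6667i + 0.6667j - 0.3333k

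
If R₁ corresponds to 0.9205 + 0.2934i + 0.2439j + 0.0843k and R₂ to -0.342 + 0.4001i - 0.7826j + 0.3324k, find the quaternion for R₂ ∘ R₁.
-0.2693 + 0.1209i - 0.74j + 0.6043k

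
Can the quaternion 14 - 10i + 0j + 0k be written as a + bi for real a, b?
Yes. The quaternion 14 - 10i has j- and k-coefficients y = z = 0, so it lies in the complex subalgebra spanned by 1 and i.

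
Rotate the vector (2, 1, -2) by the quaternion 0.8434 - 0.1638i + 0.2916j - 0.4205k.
(0.307, -1.079, -2.782)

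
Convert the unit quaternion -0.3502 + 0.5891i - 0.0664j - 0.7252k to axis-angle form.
axis = (0.6289, -0.0709, -0.7742), θ = 221°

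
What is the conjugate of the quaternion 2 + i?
2 - i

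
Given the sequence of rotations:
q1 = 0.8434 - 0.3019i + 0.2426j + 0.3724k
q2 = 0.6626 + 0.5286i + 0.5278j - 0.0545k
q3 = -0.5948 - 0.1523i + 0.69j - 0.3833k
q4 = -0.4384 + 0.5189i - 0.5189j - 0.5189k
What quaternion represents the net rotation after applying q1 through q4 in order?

q2 · q1 = 0.6107 + 0.4556i + 0.4255j + 0.4884k
q3 · q2 · q1 = -0.4002 + 0.1361i + 0.068j - 0.9037k
q4 · q3 · q2 · q1 = -0.3288 + 0.2369i + 0.5762j + 0.7098k
-0.3288 + 0.2369i + 0.5762j + 0.7098k


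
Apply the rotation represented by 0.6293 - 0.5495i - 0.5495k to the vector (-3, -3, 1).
(-2.659, 3.39, 0.659)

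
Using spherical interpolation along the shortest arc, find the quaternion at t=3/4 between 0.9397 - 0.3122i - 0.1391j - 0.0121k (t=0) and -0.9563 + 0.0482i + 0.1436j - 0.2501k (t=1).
0.9648 - 0.1163i - 0.1444j + 0.1864k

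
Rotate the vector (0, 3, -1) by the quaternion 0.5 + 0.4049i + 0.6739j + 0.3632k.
(-0.42, 1.14, 2.919)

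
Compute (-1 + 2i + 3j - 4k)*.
-1 - 2i - 3j + 4k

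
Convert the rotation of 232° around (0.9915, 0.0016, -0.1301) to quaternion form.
-0.4384 + 0.8912i + 0.0014j - 0.1169k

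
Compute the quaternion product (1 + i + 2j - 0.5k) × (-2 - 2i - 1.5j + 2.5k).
4.25 + 0.25i - 7j + 6k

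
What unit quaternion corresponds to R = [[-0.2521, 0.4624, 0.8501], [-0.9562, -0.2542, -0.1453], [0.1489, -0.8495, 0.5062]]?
-0.5 + 0.3521i - 0.3506j + 0.7093k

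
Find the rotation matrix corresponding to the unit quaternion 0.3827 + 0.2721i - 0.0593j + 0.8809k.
[[-0.559, -0.7065, 0.434], [0.642, -0.7, -0.3127], [0.5248, 0.1038, 0.8449]]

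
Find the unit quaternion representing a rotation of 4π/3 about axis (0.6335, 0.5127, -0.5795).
-0.5 + 0.5486i + 0.444j - 0.5019k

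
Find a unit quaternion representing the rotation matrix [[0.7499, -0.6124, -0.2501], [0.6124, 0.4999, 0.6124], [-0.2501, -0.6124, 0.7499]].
0.866 - 0.3536i + 0.3536k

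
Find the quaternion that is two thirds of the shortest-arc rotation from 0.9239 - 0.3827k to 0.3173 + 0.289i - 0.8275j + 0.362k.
0.6851 + 0.2369i - 0.6782j + 0.1206k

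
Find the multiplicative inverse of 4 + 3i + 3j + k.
0.1143 - 0.0857i - 0.0857j - 0.0286k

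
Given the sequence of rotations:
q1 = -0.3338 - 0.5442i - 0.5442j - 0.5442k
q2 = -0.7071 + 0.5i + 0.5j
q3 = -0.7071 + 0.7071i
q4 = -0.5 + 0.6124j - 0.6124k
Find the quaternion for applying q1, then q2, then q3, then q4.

q2 · q1 = 0.7802 - 0.0542i + 0.49j + 0.3848k
q3 · q2 · q1 = -0.5134 + 0.59i - 0.6186j + 0.0744k
q4 · q3 · q2 · q1 = 0.6811 - 0.6283i - 0.3664j - 0.0841k
0.6811 - 0.6283i - 0.3664j - 0.0841k


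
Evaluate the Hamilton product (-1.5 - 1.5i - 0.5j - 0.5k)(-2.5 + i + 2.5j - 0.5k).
6.25 + 3.75i - 3.75j - 1.25k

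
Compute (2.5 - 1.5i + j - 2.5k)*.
2.5 + 1.5i - j + 2.5k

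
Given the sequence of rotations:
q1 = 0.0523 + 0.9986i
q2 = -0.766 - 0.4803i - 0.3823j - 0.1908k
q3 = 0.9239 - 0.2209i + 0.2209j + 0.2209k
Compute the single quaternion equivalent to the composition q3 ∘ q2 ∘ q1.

q2 · q1 = 0.4396 - 0.79i - 0.2105j + 0.3718k
q3 · q2 · q1 = 0.196 - 0.6984i - 0.1898j + 0.6616k
0.196 - 0.6984i - 0.1898j + 0.6616k


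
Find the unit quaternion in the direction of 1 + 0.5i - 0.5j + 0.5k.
0.7559 + 0.378i - 0.378j + 0.378k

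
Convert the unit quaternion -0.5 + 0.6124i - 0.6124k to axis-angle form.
axis = (√2/2, 0, -√2/2), θ = 4π/3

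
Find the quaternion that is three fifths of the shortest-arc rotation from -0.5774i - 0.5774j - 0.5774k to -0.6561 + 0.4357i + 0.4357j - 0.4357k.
0.4815 - 0.6196i - 0.6196j + 0.0199k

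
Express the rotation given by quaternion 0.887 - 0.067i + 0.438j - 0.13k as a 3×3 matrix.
[[0.5825, 0.1719, 0.7944], [-0.2893, 0.9572, 0.005], [-0.7596, -0.2327, 0.6073]]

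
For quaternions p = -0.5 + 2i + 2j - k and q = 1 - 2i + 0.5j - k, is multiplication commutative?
No: pq = 1.5 + 1.5i + 5.75j + 4.5k ≠ 1.5 + 4.5i - 2.25j - 5.5k = qp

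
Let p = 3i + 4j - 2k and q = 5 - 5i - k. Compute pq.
13 + 11i + 33j + 10k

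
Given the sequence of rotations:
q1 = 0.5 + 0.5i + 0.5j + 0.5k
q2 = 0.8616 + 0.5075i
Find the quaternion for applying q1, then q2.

q2 · q1 = 0.1771 + 0.6845i + 0.1771j + 0.6845k
0.1771 + 0.6845i + 0.1771j + 0.6845k


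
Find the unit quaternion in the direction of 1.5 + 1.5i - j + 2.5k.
0.4376 + 0.4376i - 0.2917j + 0.7293k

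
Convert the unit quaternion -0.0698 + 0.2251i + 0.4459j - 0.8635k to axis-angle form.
axis = (0.2257, 0.447, -0.8656), θ = 188°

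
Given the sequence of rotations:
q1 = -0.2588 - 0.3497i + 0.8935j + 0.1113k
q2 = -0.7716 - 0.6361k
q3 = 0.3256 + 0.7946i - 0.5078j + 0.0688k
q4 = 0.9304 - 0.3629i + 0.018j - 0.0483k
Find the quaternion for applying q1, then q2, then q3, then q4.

q2 · q1 = 0.2705 + 0.8382i - 0.467j + 0.0787k
q3 · q2 · q1 = -0.8205 + 0.48i - 0.2943j + 0.0988k
q4 · q3 · q2 · q1 = -0.5791 + 0.7319i - 0.2759j + 0.2297k
-0.5791 + 0.7319i - 0.2759j + 0.2297k


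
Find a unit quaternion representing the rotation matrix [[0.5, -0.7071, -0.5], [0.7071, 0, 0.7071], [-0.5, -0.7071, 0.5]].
0.7071 - 0.5i + 0.5k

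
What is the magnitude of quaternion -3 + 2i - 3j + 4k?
√38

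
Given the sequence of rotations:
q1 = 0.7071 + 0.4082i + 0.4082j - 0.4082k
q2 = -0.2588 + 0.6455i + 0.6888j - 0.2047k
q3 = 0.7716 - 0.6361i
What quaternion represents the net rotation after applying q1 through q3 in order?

q2 · q1 = -0.8112 + 0.1532i + 0.5613j - 0.0568k
q3 · q2 · q1 = -0.5285 + 0.6342i + 0.397j - 0.4009k
-0.5285 + 0.6342i + 0.397j - 0.4009k


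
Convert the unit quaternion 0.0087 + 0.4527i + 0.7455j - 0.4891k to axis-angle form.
axis = (0.4527, 0.7455, -0.4891), θ = 179°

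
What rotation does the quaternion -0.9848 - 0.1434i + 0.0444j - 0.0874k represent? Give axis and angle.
axis = (-0.8255, 0.2556, -0.5031), θ = 340°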